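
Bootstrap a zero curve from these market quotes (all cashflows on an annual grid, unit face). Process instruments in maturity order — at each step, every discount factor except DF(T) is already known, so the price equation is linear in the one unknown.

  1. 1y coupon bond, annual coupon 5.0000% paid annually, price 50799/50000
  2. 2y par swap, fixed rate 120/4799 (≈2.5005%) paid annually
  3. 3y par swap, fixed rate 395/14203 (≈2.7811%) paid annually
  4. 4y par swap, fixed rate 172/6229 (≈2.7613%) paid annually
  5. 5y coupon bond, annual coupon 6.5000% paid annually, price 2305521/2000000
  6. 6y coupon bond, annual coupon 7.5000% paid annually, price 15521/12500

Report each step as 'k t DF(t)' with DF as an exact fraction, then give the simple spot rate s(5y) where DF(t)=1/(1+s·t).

1 1 2419/2500
2 2 119/125
3 3 921/1000
4 4 1121/1250
5 5 8543/10000
6 6 8347/10000
s(5y) = (1/(8543/10000) − 1)/(5) = 1457/42715 ≈ 3.4110%

step 1 [1y] bond c/1=1/20: DF=(50799/50000 − 1/20·(0))/(1+1/20) = 2419/2500 ≈ 0.967600
step 2 [2y] swap r/1=120/4799: DF=(1 − 120/4799·(0.967600))/(1+120/4799) = 119/125 ≈ 0.952000
step 3 [3y] swap r/1=395/14203: DF=(1 − 395/14203·(0.967600+0.952000))/(1+395/14203) = 921/1000 ≈ 0.921000
step 4 [4y] swap r/1=172/6229: DF=(1 − 172/6229·(0.967600+0.952000+0.921000))/(1+172/6229) = 1121/1250 ≈ 0.896800
step 5 [5y] bond c/1=13/200: DF=(2305521/2000000 − 13/200·(0.967600+0.952000+0.921000+0.896800))/(1+13/200) = 8543/10000 ≈ 0.854300
step 6 [6y] bond c/1=3/40: DF=(15521/12500 − 3/40·(0.967600+0.952000+0.921000+0.896800+0.854300))/(1+3/40) = 8347/10000 ≈ 0.834700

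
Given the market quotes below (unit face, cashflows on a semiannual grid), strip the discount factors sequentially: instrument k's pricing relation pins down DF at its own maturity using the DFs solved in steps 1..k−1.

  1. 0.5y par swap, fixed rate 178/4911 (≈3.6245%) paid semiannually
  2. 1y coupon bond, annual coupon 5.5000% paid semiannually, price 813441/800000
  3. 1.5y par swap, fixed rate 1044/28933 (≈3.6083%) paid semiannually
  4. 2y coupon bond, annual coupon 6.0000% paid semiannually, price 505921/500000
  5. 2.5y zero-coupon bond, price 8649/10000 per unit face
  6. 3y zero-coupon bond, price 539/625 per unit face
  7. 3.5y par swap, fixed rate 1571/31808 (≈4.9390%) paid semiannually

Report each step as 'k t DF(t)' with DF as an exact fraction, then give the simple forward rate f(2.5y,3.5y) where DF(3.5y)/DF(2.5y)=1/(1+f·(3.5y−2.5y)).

step 1 [0.5y] swap r/2=89/4911: DF=(1 − 89/4911·(0))/(1+89/4911) = 4911/5000 ≈ 0.982200
step 2 [1y] bond c/2=11/400: DF=(813441/800000 − 11/400·(0.982200))/(1+11/400) = 9633/10000 ≈ 0.963300
step 3 [1.5y] swap r/2=522/28933: DF=(1 − 522/28933·(0.982200+0.963300))/(1+522/28933) = 4739/5000 ≈ 0.947800
step 4 [2y] bond c/2=3/100: DF=(505921/500000 − 3/100·(0.982200+0.963300+0.947800))/(1+3/100) = 8981/10000 ≈ 0.898100
step 5 [2.5y] zero: DF = P = 8649/10000 ≈ 0.864900
step 6 [3y] zero: DF = P = 539/625 ≈ 0.862400
step 7 [3.5y] swap r/2=1571/63616: DF=(1 − 1571/63616·(0.982200+0.963300+0.947800+0.898100+0.864900+0.862400))/(1+1571/63616) = 8429/10000 ≈ 0.842900

1 1/2 4911/5000
2 1 9633/10000
3 3/2 4739/5000
4 2 8981/10000
5 5/2 8649/10000
6 3 539/625
7 7/2 8429/10000
f(2.5y,3.5y) = ((8649/10000)/(8429/10000) − 1)/(1) = 220/8429 ≈ 2.6100%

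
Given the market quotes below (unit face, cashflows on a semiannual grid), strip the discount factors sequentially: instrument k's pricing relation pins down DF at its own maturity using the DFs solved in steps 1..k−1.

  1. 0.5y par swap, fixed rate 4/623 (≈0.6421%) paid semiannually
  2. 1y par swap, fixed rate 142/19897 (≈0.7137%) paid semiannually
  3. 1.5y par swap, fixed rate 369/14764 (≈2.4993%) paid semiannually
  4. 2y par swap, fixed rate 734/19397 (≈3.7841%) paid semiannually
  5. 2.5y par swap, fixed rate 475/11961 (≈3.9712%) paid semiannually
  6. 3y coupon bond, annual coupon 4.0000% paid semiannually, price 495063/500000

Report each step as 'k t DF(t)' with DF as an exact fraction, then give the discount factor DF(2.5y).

step 1 [0.5y] swap r/2=2/623: DF=(1 − 2/623·(0))/(1+2/623) = 623/625 ≈ 0.996800
step 2 [1y] swap r/2=71/19897: DF=(1 − 71/19897·(0.996800))/(1+71/19897) = 9929/10000 ≈ 0.992900
step 3 [1.5y] swap r/2=369/29528: DF=(1 − 369/29528·(0.996800+0.992900))/(1+369/29528) = 9631/10000 ≈ 0.963100
step 4 [2y] swap r/2=367/19397: DF=(1 − 367/19397·(0.996800+0.992900+0.963100))/(1+367/19397) = 4633/5000 ≈ 0.926600
step 5 [2.5y] swap r/2=475/23922: DF=(1 − 475/23922·(0.996800+0.992900+0.963100+0.926600))/(1+475/23922) = 181/200 ≈ 0.905000
step 6 [3y] bond c/2=1/50: DF=(495063/500000 − 1/50·(0.996800+0.992900+0.963100+0.926600+0.905000))/(1+1/50) = 8769/10000 ≈ 0.876900

1 1/2 623/625
2 1 9929/10000
3 3/2 9631/10000
4 2 4633/5000
5 5/2 181/200
6 3 8769/10000
DF(2.5y) = 181/200 ≈ 0.905000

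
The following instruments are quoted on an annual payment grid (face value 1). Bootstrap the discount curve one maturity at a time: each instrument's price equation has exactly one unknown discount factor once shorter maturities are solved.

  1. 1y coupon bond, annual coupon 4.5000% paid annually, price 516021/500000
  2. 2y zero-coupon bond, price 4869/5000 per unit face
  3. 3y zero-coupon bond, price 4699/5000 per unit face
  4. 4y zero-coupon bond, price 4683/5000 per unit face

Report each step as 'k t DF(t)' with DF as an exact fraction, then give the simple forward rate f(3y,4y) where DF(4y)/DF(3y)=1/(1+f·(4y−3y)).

step 1 [1y] bond c/1=9/200: DF=(516021/500000 − 9/200·(0))/(1+9/200) = 2469/2500 ≈ 0.987600
step 2 [2y] zero: DF = P = 4869/5000 ≈ 0.973800
step 3 [3y] zero: DF = P = 4699/5000 ≈ 0.939800
step 4 [4y] zero: DF = P = 4683/5000 ≈ 0.936600

1 1 2469/2500
2 2 4869/5000
3 3 4699/5000
4 4 4683/5000
f(3y,4y) = ((4699/5000)/(4683/5000) − 1)/(1) = 16/4683 ≈ 0.3417%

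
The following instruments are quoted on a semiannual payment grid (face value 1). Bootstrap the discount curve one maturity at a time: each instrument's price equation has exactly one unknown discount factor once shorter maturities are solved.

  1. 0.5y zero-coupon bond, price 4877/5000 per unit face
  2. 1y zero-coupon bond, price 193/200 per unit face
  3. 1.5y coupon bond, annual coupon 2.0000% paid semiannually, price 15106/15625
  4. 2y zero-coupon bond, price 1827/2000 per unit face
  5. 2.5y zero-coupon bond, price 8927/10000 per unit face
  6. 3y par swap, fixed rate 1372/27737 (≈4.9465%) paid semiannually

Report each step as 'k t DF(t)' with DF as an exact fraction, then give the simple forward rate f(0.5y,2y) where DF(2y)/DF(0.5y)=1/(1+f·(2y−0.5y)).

step 1 [0.5y] zero: DF = P = 4877/5000 ≈ 0.975400
step 2 [1y] zero: DF = P = 193/200 ≈ 0.965000
step 3 [1.5y] bond c/2=1/100: DF=(15106/15625 − 1/100·(0.975400+0.965000))/(1+1/100) = 469/500 ≈ 0.938000
step 4 [2y] zero: DF = P = 1827/2000 ≈ 0.913500
step 5 [2.5y] zero: DF = P = 8927/10000 ≈ 0.892700
step 6 [3y] swap r/2=686/27737: DF=(1 − 686/27737·(0.975400+0.965000+0.938000+0.913500+0.892700))/(1+686/27737) = 2157/2500 ≈ 0.862800

1 1/2 4877/5000
2 1 193/200
3 3/2 469/500
4 2 1827/2000
5 5/2 8927/10000
6 3 2157/2500
f(0.5y,2y) = ((4877/5000)/(1827/2000) − 1)/(3/2) = 1238/27405 ≈ 4.5174%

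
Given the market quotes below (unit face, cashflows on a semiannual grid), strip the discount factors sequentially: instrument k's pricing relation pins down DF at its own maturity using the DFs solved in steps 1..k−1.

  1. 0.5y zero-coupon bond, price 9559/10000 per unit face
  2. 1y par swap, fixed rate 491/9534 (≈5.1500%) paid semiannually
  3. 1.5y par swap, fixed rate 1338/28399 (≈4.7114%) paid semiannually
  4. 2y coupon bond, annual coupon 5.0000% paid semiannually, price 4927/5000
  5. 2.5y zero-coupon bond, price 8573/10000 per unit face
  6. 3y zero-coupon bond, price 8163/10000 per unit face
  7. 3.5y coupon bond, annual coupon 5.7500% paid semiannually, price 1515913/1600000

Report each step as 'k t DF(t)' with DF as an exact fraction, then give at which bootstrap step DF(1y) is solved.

step 1 [0.5y] zero: DF = P = 9559/10000 ≈ 0.955900
step 2 [1y] swap r/2=491/19068: DF=(1 − 491/19068·(0.955900))/(1+491/19068) = 9509/10000 ≈ 0.950900
step 3 [1.5y] swap r/2=669/28399: DF=(1 − 669/28399·(0.955900+0.950900))/(1+669/28399) = 9331/10000 ≈ 0.933100
step 4 [2y] bond c/2=1/40: DF=(4927/5000 − 1/40·(0.955900+0.950900+0.933100))/(1+1/40) = 8921/10000 ≈ 0.892100
step 5 [2.5y] zero: DF = P = 8573/10000 ≈ 0.857300
step 6 [3y] zero: DF = P = 8163/10000 ≈ 0.816300
step 7 [3.5y] bond c/2=23/800: DF=(1515913/1600000 − 23/800·(0.955900+0.950900+0.933100+0.892100+0.857300+0.816300))/(1+23/800) = 7699/10000 ≈ 0.769900

1 1/2 9559/10000
2 1 9509/10000
3 3/2 9331/10000
4 2 8921/10000
5 5/2 8573/10000
6 3 8163/10000
7 7/2 7699/10000
DF(1y) is solved at step 2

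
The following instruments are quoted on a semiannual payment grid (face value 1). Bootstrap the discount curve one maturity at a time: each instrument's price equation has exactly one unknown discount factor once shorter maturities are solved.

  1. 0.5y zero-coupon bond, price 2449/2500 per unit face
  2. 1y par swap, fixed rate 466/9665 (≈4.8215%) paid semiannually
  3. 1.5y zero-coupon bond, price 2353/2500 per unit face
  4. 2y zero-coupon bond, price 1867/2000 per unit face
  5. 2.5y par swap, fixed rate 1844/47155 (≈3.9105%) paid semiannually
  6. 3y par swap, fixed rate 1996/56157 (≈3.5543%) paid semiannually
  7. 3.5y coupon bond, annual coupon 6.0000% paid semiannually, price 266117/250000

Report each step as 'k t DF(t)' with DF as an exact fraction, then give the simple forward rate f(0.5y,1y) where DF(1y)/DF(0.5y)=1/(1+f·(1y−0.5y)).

1 1/2 2449/2500
2 1 4767/5000
3 3/2 2353/2500
4 2 1867/2000
5 5/2 4539/5000
6 3 4501/5000
7 7/2 8699/10000
f(0.5y,1y) = ((2449/2500)/(4767/5000) − 1)/(1/2) = 262/4767 ≈ 5.4961%

step 1 [0.5y] zero: DF = P = 2449/2500 ≈ 0.979600
step 2 [1y] swap r/2=233/9665: DF=(1 − 233/9665·(0.979600))/(1+233/9665) = 4767/5000 ≈ 0.953400
step 3 [1.5y] zero: DF = P = 2353/2500 ≈ 0.941200
step 4 [2y] zero: DF = P = 1867/2000 ≈ 0.933500
step 5 [2.5y] swap r/2=922/47155: DF=(1 − 922/47155·(0.979600+0.953400+0.941200+0.933500))/(1+922/47155) = 4539/5000 ≈ 0.907800
step 6 [3y] swap r/2=998/56157: DF=(1 − 998/56157·(0.979600+0.953400+0.941200+0.933500+0.907800))/(1+998/56157) = 4501/5000 ≈ 0.900200
step 7 [3.5y] bond c/2=3/100: DF=(266117/250000 − 3/100·(0.979600+0.953400+0.941200+0.933500+0.907800+0.900200))/(1+3/100) = 8699/10000 ≈ 0.869900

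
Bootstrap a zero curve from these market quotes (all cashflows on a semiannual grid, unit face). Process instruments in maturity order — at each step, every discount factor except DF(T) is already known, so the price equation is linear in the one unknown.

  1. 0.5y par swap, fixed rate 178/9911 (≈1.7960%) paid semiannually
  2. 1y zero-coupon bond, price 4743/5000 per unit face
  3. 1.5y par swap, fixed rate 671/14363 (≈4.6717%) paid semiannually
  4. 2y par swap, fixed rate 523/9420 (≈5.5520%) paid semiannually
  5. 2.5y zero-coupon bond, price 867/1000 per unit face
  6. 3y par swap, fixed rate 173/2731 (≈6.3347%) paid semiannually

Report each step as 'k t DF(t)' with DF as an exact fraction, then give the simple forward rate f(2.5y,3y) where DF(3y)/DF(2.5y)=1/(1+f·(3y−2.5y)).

1 1/2 9911/10000
2 1 4743/5000
3 3/2 9329/10000
4 2 4477/5000
5 5/2 867/1000
6 3 827/1000
f(2.5y,3y) = ((867/1000)/(827/1000) − 1)/(1/2) = 80/827 ≈ 9.6735%

step 1 [0.5y] swap r/2=89/9911: DF=(1 − 89/9911·(0))/(1+89/9911) = 9911/10000 ≈ 0.991100
step 2 [1y] zero: DF = P = 4743/5000 ≈ 0.948600
step 3 [1.5y] swap r/2=671/28726: DF=(1 − 671/28726·(0.991100+0.948600))/(1+671/28726) = 9329/10000 ≈ 0.932900
step 4 [2y] swap r/2=523/18840: DF=(1 − 523/18840·(0.991100+0.948600+0.932900))/(1+523/18840) = 4477/5000 ≈ 0.895400
step 5 [2.5y] zero: DF = P = 867/1000 ≈ 0.867000
step 6 [3y] swap r/2=173/5462: DF=(1 − 173/5462·(0.991100+0.948600+0.932900+0.895400+0.867000))/(1+173/5462) = 827/1000 ≈ 0.827000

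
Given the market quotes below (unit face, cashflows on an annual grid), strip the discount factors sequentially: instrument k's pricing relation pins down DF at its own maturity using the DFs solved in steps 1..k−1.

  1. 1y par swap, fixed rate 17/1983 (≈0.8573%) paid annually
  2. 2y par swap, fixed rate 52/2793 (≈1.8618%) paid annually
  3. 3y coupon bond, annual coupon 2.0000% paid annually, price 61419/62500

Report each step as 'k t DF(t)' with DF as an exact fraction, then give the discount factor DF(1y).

step 1 [1y] swap r/1=17/1983: DF=(1 − 17/1983·(0))/(1+17/1983) = 1983/2000 ≈ 0.991500
step 2 [2y] swap r/1=52/2793: DF=(1 − 52/2793·(0.991500))/(1+52/2793) = 2409/2500 ≈ 0.963600
step 3 [3y] bond c/1=1/50: DF=(61419/62500 − 1/50·(0.991500+0.963600))/(1+1/50) = 9251/10000 ≈ 0.925100

1 1 1983/2000
2 2 2409/2500
3 3 9251/10000
DF(1y) = 1983/2000 ≈ 0.991500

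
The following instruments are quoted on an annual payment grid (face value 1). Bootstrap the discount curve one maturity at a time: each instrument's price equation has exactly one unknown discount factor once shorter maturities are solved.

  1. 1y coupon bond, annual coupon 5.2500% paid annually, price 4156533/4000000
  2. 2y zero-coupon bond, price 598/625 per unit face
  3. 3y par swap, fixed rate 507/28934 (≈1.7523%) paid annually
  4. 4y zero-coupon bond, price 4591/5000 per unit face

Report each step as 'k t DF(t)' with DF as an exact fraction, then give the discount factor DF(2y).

1 1 9873/10000
2 2 598/625
3 3 9493/10000
4 4 4591/5000
DF(2y) = 598/625 ≈ 0.956800

step 1 [1y] bond c/1=21/400: DF=(4156533/4000000 − 21/400·(0))/(1+21/400) = 9873/10000 ≈ 0.987300
step 2 [2y] zero: DF = P = 598/625 ≈ 0.956800
step 3 [3y] swap r/1=507/28934: DF=(1 − 507/28934·(0.987300+0.956800))/(1+507/28934) = 9493/10000 ≈ 0.949300
step 4 [4y] zero: DF = P = 4591/5000 ≈ 0.918200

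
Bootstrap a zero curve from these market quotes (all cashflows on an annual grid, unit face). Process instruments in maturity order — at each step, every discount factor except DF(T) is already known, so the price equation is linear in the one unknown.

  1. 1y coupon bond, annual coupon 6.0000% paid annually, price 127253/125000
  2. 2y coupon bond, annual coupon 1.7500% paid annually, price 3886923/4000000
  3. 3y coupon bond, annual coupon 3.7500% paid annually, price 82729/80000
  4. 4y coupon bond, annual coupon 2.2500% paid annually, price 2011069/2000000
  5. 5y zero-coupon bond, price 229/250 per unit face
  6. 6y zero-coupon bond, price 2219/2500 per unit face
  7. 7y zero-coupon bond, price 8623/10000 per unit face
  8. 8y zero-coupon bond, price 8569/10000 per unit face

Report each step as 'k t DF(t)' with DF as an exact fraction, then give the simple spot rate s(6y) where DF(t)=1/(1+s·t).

step 1 [1y] bond c/1=3/50: DF=(127253/125000 − 3/50·(0))/(1+3/50) = 2401/2500 ≈ 0.960400
step 2 [2y] bond c/1=7/400: DF=(3886923/4000000 − 7/400·(0.960400))/(1+7/400) = 1877/2000 ≈ 0.938500
step 3 [3y] bond c/1=3/80: DF=(82729/80000 − 3/80·(0.960400+0.938500))/(1+3/80) = 9281/10000 ≈ 0.928100
step 4 [4y] bond c/1=9/400: DF=(2011069/2000000 − 9/400·(0.960400+0.938500+0.928100))/(1+9/400) = 2303/2500 ≈ 0.921200
step 5 [5y] zero: DF = P = 229/250 ≈ 0.916000
step 6 [6y] zero: DF = P = 2219/2500 ≈ 0.887600
step 7 [7y] zero: DF = P = 8623/10000 ≈ 0.862300
step 8 [8y] zero: DF = P = 8569/10000 ≈ 0.856900

1 1 2401/2500
2 2 1877/2000
3 3 9281/10000
4 4 2303/2500
5 5 229/250
6 6 2219/2500
7 7 8623/10000
8 8 8569/10000
s(6y) = (1/(2219/2500) − 1)/(6) = 281/13314 ≈ 2.1106%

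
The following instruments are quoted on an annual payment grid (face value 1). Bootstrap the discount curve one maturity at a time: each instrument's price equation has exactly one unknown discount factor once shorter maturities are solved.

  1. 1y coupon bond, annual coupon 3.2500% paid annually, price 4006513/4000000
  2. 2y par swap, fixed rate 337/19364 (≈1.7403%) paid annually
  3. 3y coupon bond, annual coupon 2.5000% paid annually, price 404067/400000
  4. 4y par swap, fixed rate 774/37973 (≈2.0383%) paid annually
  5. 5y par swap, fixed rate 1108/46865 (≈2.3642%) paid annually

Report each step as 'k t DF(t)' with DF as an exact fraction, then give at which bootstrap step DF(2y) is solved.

1 1 9701/10000
2 2 9663/10000
3 3 9383/10000
4 4 4613/5000
5 5 2223/2500
DF(2y) is solved at step 2

step 1 [1y] bond c/1=13/400: DF=(4006513/4000000 − 13/400·(0))/(1+13/400) = 9701/10000 ≈ 0.970100
step 2 [2y] swap r/1=337/19364: DF=(1 − 337/19364·(0.970100))/(1+337/19364) = 9663/10000 ≈ 0.966300
step 3 [3y] bond c/1=1/40: DF=(404067/400000 − 1/40·(0.970100+0.966300))/(1+1/40) = 9383/10000 ≈ 0.938300
step 4 [4y] swap r/1=774/37973: DF=(1 − 774/37973·(0.970100+0.966300+0.938300))/(1+774/37973) = 4613/5000 ≈ 0.922600
step 5 [5y] swap r/1=1108/46865: DF=(1 − 1108/46865·(0.970100+0.966300+0.938300+0.922600))/(1+1108/46865) = 2223/2500 ≈ 0.889200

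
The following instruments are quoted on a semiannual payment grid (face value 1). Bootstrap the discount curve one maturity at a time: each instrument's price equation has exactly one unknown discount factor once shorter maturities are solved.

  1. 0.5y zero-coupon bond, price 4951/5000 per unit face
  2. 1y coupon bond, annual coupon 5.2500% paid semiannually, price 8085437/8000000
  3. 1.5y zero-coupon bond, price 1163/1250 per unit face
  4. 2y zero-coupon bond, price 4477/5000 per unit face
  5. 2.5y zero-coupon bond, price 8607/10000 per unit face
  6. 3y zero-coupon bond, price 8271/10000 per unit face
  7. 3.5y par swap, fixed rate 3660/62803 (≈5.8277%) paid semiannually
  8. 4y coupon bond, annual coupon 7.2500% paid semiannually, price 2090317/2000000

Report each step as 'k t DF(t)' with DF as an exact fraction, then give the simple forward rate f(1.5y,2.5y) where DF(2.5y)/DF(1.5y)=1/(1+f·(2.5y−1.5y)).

1 1/2 4951/5000
2 1 1919/2000
3 3/2 1163/1250
4 2 4477/5000
5 5/2 8607/10000
6 3 8271/10000
7 7/2 817/1000
8 4 7889/10000
f(1.5y,2.5y) = ((1163/1250)/(8607/10000) − 1)/(1) = 697/8607 ≈ 8.0981%

step 1 [0.5y] zero: DF = P = 4951/5000 ≈ 0.990200
step 2 [1y] bond c/2=21/800: DF=(8085437/8000000 − 21/800·(0.990200))/(1+21/800) = 1919/2000 ≈ 0.959500
step 3 [1.5y] zero: DF = P = 1163/1250 ≈ 0.930400
step 4 [2y] zero: DF = P = 4477/5000 ≈ 0.895400
step 5 [2.5y] zero: DF = P = 8607/10000 ≈ 0.860700
step 6 [3y] zero: DF = P = 8271/10000 ≈ 0.827100
step 7 [3.5y] swap r/2=1830/62803: DF=(1 − 1830/62803·(0.990200+0.959500+0.930400+0.895400+0.860700+0.827100))/(1+1830/62803) = 817/1000 ≈ 0.817000
step 8 [4y] bond c/2=29/800: DF=(2090317/2000000 − 29/800·(0.990200+0.959500+0.930400+0.895400+0.860700+0.827100+0.817000))/(1+29/800) = 7889/10000 ≈ 0.788900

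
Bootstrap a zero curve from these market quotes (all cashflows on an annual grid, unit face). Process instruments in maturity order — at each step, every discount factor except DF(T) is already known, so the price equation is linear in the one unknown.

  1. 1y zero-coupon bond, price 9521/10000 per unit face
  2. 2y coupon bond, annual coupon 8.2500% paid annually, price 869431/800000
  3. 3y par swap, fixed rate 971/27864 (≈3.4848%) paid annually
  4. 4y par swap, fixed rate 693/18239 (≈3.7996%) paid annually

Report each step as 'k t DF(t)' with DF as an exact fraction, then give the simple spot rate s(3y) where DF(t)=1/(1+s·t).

1 1 9521/10000
2 2 4657/5000
3 3 9029/10000
4 4 4307/5000
s(3y) = (1/(9029/10000) − 1)/(3) = 971/27087 ≈ 3.5847%

step 1 [1y] zero: DF = P = 9521/10000 ≈ 0.952100
step 2 [2y] bond c/1=33/400: DF=(869431/800000 − 33/400·(0.952100))/(1+33/400) = 4657/5000 ≈ 0.931400
step 3 [3y] swap r/1=971/27864: DF=(1 − 971/27864·(0.952100+0.931400))/(1+971/27864) = 9029/10000 ≈ 0.902900
step 4 [4y] swap r/1=693/18239: DF=(1 − 693/18239·(0.952100+0.931400+0.902900))/(1+693/18239) = 4307/5000 ≈ 0.861400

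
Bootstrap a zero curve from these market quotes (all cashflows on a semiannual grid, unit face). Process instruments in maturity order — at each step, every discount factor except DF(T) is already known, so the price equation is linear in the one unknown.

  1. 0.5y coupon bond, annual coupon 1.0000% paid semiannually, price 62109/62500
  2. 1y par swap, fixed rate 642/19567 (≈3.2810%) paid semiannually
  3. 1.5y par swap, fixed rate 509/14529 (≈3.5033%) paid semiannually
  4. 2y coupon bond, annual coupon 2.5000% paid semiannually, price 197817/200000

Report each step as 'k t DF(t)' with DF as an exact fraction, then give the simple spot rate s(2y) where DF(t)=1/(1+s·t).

1 1/2 618/625
2 1 9679/10000
3 3/2 9491/10000
4 2 941/1000
s(2y) = (1/(941/1000) − 1)/(2) = 59/1882 ≈ 3.1350%

step 1 [0.5y] bond c/2=1/200: DF=(62109/62500 − 1/200·(0))/(1+1/200) = 618/625 ≈ 0.988800
step 2 [1y] swap r/2=321/19567: DF=(1 − 321/19567·(0.988800))/(1+321/19567) = 9679/10000 ≈ 0.967900
step 3 [1.5y] swap r/2=509/29058: DF=(1 − 509/29058·(0.988800+0.967900))/(1+509/29058) = 9491/10000 ≈ 0.949100
step 4 [2y] bond c/2=1/80: DF=(197817/200000 − 1/80·(0.988800+0.967900+0.949100))/(1+1/80) = 941/1000 ≈ 0.941000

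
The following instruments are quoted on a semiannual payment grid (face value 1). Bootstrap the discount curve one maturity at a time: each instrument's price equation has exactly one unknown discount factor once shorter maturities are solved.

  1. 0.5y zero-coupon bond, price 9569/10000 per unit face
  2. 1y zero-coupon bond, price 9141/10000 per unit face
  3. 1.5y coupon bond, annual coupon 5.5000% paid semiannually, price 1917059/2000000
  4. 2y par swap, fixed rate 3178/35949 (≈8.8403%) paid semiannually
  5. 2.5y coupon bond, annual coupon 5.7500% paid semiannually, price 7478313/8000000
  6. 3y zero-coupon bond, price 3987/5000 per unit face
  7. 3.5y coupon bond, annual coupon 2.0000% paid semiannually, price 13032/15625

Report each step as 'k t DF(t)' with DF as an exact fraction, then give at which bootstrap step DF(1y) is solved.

step 1 [0.5y] zero: DF = P = 9569/10000 ≈ 0.956900
step 2 [1y] zero: DF = P = 9141/10000 ≈ 0.914100
step 3 [1.5y] bond c/2=11/400: DF=(1917059/2000000 − 11/400·(0.956900+0.914100))/(1+11/400) = 2207/2500 ≈ 0.882800
step 4 [2y] swap r/2=1589/35949: DF=(1 − 1589/35949·(0.956900+0.914100+0.882800))/(1+1589/35949) = 8411/10000 ≈ 0.841100
step 5 [2.5y] bond c/2=23/800: DF=(7478313/8000000 − 23/800·(0.956900+0.914100+0.882800+0.841100))/(1+23/800) = 4041/5000 ≈ 0.808200
step 6 [3y] zero: DF = P = 3987/5000 ≈ 0.797400
step 7 [3.5y] bond c/2=1/100: DF=(13032/15625 − 1/100·(0.956900+0.914100+0.882800+0.841100+0.808200+0.797400))/(1+1/100) = 7743/10000 ≈ 0.774300

1 1/2 9569/10000
2 1 9141/10000
3 3/2 2207/2500
4 2 8411/10000
5 5/2 4041/5000
6 3 3987/5000
7 7/2 7743/10000
DF(1y) is solved at step 2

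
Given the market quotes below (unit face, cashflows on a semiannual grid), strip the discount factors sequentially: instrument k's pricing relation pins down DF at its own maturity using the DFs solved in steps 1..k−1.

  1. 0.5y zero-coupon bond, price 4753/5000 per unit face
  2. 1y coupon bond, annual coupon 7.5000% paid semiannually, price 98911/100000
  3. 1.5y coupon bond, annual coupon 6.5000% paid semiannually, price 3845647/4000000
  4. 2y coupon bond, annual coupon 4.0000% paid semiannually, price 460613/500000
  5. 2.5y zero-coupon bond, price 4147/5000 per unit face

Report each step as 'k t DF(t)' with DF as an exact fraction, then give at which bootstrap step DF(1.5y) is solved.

step 1 [0.5y] zero: DF = P = 4753/5000 ≈ 0.950600
step 2 [1y] bond c/2=3/80: DF=(98911/100000 − 3/80·(0.950600))/(1+3/80) = 919/1000 ≈ 0.919000
step 3 [1.5y] bond c/2=13/400: DF=(3845647/4000000 − 13/400·(0.950600+0.919000))/(1+13/400) = 8723/10000 ≈ 0.872300
step 4 [2y] bond c/2=1/50: DF=(460613/500000 − 1/50·(0.950600+0.919000+0.872300))/(1+1/50) = 4247/5000 ≈ 0.849400
step 5 [2.5y] zero: DF = P = 4147/5000 ≈ 0.829400

1 1/2 4753/5000
2 1 919/1000
3 3/2 8723/10000
4 2 4247/5000
5 5/2 4147/5000
DF(1.5y) is solved at step 3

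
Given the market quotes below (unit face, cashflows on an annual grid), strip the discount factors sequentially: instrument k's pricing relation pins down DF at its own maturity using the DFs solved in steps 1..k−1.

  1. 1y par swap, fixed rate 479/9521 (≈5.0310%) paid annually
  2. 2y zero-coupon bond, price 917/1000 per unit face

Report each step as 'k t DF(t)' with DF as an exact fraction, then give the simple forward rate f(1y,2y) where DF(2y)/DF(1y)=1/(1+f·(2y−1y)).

step 1 [1y] swap r/1=479/9521: DF=(1 − 479/9521·(0))/(1+479/9521) = 9521/10000 ≈ 0.952100
step 2 [2y] zero: DF = P = 917/1000 ≈ 0.917000

1 1 9521/10000
2 2 917/1000
f(1y,2y) = ((9521/10000)/(917/1000) − 1)/(1) = 351/9170 ≈ 3.8277%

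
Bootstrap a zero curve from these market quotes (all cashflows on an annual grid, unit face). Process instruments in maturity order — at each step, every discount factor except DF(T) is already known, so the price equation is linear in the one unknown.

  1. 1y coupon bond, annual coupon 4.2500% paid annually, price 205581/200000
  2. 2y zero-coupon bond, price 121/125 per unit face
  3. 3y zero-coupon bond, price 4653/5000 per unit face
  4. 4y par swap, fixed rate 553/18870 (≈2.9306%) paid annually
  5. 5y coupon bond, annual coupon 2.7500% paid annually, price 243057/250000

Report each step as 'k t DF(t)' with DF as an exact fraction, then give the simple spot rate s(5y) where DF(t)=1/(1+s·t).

step 1 [1y] bond c/1=17/400: DF=(205581/200000 − 17/400·(0))/(1+17/400) = 493/500 ≈ 0.986000
step 2 [2y] zero: DF = P = 121/125 ≈ 0.968000
step 3 [3y] zero: DF = P = 4653/5000 ≈ 0.930600
step 4 [4y] swap r/1=553/18870: DF=(1 − 553/18870·(0.986000+0.968000+0.930600))/(1+553/18870) = 4447/5000 ≈ 0.889400
step 5 [5y] bond c/1=11/400: DF=(243057/250000 − 11/400·(0.986000+0.968000+0.930600+0.889400))/(1+11/400) = 2113/2500 ≈ 0.845200

1 1 493/500
2 2 121/125
3 3 4653/5000
4 4 4447/5000
5 5 2113/2500
s(5y) = (1/(2113/2500) − 1)/(5) = 387/10565 ≈ 3.6630%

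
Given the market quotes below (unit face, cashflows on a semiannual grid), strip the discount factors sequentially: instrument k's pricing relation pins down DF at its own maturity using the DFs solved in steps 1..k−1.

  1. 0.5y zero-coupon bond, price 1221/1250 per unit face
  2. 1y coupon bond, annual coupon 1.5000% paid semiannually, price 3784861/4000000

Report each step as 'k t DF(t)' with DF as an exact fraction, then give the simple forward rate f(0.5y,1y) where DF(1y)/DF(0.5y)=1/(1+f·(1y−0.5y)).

1 1/2 1221/1250
2 1 9319/10000
f(0.5y,1y) = ((1221/1250)/(9319/10000) − 1)/(1/2) = 898/9319 ≈ 9.6362%

step 1 [0.5y] zero: DF = P = 1221/1250 ≈ 0.976800
step 2 [1y] bond c/2=3/400: DF=(3784861/4000000 − 3/400·(0.976800))/(1+3/400) = 9319/10000 ≈ 0.931900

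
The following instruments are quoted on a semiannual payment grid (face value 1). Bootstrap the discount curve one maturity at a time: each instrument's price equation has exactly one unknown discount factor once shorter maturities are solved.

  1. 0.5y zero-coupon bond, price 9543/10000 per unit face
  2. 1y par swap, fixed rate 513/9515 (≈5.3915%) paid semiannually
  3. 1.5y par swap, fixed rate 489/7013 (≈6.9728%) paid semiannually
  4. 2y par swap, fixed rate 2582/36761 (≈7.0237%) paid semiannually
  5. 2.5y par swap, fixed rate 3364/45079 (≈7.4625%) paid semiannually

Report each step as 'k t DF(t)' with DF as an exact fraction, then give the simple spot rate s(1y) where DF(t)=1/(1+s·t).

1 1/2 9543/10000
2 1 9487/10000
3 3/2 4511/5000
4 2 8709/10000
5 5/2 4159/5000
s(1y) = (1/(9487/10000) − 1)/(1) = 513/9487 ≈ 5.4074%

step 1 [0.5y] zero: DF = P = 9543/10000 ≈ 0.954300
step 2 [1y] swap r/2=513/19030: DF=(1 − 513/19030·(0.954300))/(1+513/19030) = 9487/10000 ≈ 0.948700
step 3 [1.5y] swap r/2=489/14026: DF=(1 − 489/14026·(0.954300+0.948700))/(1+489/14026) = 4511/5000 ≈ 0.902200
step 4 [2y] swap r/2=1291/36761: DF=(1 − 1291/36761·(0.954300+0.948700+0.902200))/(1+1291/36761) = 8709/10000 ≈ 0.870900
step 5 [2.5y] swap r/2=1682/45079: DF=(1 − 1682/45079·(0.954300+0.948700+0.902200+0.870900))/(1+1682/45079) = 4159/5000 ≈ 0.831800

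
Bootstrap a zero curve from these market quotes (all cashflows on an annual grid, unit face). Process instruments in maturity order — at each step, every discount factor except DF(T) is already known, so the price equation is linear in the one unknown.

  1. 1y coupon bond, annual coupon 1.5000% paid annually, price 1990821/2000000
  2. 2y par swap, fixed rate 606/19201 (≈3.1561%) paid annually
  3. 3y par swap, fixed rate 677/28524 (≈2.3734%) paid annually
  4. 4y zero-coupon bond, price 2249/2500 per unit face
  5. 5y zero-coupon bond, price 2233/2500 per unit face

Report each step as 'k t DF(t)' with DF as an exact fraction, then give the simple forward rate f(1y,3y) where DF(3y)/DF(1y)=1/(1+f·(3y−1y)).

1 1 9807/10000
2 2 4697/5000
3 3 9323/10000
4 4 2249/2500
5 5 2233/2500
f(1y,3y) = ((9807/10000)/(9323/10000) − 1)/(2) = 242/9323 ≈ 2.5957%

step 1 [1y] bond c/1=3/200: DF=(1990821/2000000 − 3/200·(0))/(1+3/200) = 9807/10000 ≈ 0.980700
step 2 [2y] swap r/1=606/19201: DF=(1 − 606/19201·(0.980700))/(1+606/19201) = 4697/5000 ≈ 0.939400
step 3 [3y] swap r/1=677/28524: DF=(1 − 677/28524·(0.980700+0.939400))/(1+677/28524) = 9323/10000 ≈ 0.932300
step 4 [4y] zero: DF = P = 2249/2500 ≈ 0.899600
step 5 [5y] zero: DF = P = 2233/2500 ≈ 0.893200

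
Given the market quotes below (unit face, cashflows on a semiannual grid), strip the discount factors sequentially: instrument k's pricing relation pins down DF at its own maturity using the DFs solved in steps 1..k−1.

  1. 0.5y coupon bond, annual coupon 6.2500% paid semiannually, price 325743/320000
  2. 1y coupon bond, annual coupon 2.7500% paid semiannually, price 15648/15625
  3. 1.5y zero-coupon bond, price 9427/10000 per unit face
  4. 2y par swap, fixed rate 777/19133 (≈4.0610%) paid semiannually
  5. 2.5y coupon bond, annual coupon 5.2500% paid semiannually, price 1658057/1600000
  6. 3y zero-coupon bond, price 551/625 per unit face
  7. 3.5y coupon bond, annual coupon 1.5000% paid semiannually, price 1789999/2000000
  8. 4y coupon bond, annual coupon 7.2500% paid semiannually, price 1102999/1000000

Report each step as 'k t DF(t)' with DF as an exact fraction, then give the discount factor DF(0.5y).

step 1 [0.5y] bond c/2=1/32: DF=(325743/320000 − 1/32·(0))/(1+1/32) = 9871/10000 ≈ 0.987100
step 2 [1y] bond c/2=11/800: DF=(15648/15625 − 11/800·(0.987100))/(1+11/800) = 1949/2000 ≈ 0.974500
step 3 [1.5y] zero: DF = P = 9427/10000 ≈ 0.942700
step 4 [2y] swap r/2=777/38266: DF=(1 − 777/38266·(0.987100+0.974500+0.942700))/(1+777/38266) = 9223/10000 ≈ 0.922300
step 5 [2.5y] bond c/2=21/800: DF=(1658057/1600000 − 21/800·(0.987100+0.974500+0.942700+0.922300))/(1+21/800) = 9119/10000 ≈ 0.911900
step 6 [3y] zero: DF = P = 551/625 ≈ 0.881600
step 7 [3.5y] bond c/2=3/400: DF=(1789999/2000000 − 3/400·(0.987100+0.974500+0.942700+0.922300+0.911900+0.881600))/(1+3/400) = 1693/2000 ≈ 0.846500
step 8 [4y] bond c/2=29/800: DF=(1102999/1000000 − 29/800·(0.987100+0.974500+0.942700+0.922300+0.911900+0.881600+0.846500))/(1+29/800) = 4191/5000 ≈ 0.838200

1 1/2 9871/10000
2 1 1949/2000
3 3/2 9427/10000
4 2 9223/10000
5 5/2 9119/10000
6 3 551/625
7 7/2 1693/2000
8 4 4191/5000
DF(0.5y) = 9871/10000 ≈ 0.987100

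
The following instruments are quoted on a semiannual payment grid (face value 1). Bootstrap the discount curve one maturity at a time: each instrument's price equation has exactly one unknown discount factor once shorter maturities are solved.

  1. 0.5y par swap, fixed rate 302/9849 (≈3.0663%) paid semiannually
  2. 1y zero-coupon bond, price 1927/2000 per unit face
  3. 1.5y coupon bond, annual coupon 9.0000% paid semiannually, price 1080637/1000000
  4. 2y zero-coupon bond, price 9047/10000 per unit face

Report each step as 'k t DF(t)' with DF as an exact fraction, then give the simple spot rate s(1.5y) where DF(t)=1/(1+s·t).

step 1 [0.5y] swap r/2=151/9849: DF=(1 − 151/9849·(0))/(1+151/9849) = 9849/10000 ≈ 0.984900
step 2 [1y] zero: DF = P = 1927/2000 ≈ 0.963500
step 3 [1.5y] bond c/2=9/200: DF=(1080637/1000000 − 9/200·(0.984900+0.963500))/(1+9/200) = 4751/5000 ≈ 0.950200
step 4 [2y] zero: DF = P = 9047/10000 ≈ 0.904700

1 1/2 9849/10000
2 1 1927/2000
3 3/2 4751/5000
4 2 9047/10000
s(1.5y) = (1/(4751/5000) − 1)/(3/2) = 166/4751 ≈ 3.4940%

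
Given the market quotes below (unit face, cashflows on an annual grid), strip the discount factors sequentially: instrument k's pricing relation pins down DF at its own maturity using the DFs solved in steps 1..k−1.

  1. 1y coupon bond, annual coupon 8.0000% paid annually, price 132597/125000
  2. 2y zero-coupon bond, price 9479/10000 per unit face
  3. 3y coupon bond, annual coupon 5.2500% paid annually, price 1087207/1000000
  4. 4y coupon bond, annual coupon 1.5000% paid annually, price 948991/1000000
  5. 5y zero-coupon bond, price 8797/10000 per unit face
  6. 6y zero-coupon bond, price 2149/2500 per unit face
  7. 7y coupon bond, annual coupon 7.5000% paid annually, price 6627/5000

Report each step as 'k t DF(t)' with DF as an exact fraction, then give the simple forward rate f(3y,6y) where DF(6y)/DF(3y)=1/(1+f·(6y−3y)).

step 1 [1y] bond c/1=2/25: DF=(132597/125000 − 2/25·(0))/(1+2/25) = 4911/5000 ≈ 0.982200
step 2 [2y] zero: DF = P = 9479/10000 ≈ 0.947900
step 3 [3y] bond c/1=21/400: DF=(1087207/1000000 − 21/400·(0.982200+0.947900))/(1+21/400) = 9367/10000 ≈ 0.936700
step 4 [4y] bond c/1=3/200: DF=(948991/1000000 − 3/200·(0.982200+0.947900+0.936700))/(1+3/200) = 4463/5000 ≈ 0.892600
step 5 [5y] zero: DF = P = 8797/10000 ≈ 0.879700
step 6 [6y] zero: DF = P = 2149/2500 ≈ 0.859600
step 7 [7y] bond c/1=3/40: DF=(6627/5000 − 3/40·(0.982200+0.947900+0.936700+0.892600+0.879700+0.859600))/(1+3/40) = 8493/10000 ≈ 0.849300

1 1 4911/5000
2 2 9479/10000
3 3 9367/10000
4 4 4463/5000
5 5 8797/10000
6 6 2149/2500
7 7 8493/10000
f(3y,6y) = ((9367/10000)/(2149/2500) − 1)/(3) = 257/8596 ≈ 2.9898%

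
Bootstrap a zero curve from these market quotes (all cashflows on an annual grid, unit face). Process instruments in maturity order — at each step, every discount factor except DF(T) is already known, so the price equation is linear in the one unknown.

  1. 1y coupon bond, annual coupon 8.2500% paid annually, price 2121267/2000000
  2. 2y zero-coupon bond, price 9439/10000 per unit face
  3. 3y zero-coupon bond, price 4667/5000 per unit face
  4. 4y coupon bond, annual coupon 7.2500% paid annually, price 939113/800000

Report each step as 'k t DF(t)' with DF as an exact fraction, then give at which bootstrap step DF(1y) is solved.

1 1 4899/5000
2 2 9439/10000
3 3 4667/5000
4 4 4507/5000
DF(1y) is solved at step 1

step 1 [1y] bond c/1=33/400: DF=(2121267/2000000 − 33/400·(0))/(1+33/400) = 4899/5000 ≈ 0.979800
step 2 [2y] zero: DF = P = 9439/10000 ≈ 0.943900
step 3 [3y] zero: DF = P = 4667/5000 ≈ 0.933400
step 4 [4y] bond c/1=29/400: DF=(939113/800000 − 29/400·(0.979800+0.943900+0.933400))/(1+29/400) = 4507/5000 ≈ 0.901400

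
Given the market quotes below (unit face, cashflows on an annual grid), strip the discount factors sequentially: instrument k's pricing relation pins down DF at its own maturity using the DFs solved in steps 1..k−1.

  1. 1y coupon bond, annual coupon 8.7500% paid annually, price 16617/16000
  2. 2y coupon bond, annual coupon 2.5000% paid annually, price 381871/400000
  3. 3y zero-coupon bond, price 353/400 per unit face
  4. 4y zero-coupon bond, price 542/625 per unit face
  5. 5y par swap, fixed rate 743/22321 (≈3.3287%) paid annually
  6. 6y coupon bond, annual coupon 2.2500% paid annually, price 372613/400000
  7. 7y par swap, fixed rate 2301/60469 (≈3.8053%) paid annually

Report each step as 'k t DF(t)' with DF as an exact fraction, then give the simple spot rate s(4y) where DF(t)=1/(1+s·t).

1 1 191/200
2 2 9081/10000
3 3 353/400
4 4 542/625
5 5 4257/5000
6 6 508/625
7 7 7699/10000
s(4y) = (1/(542/625) − 1)/(4) = 83/2168 ≈ 3.8284%

step 1 [1y] bond c/1=7/80: DF=(16617/16000 − 7/80·(0))/(1+7/80) = 191/200 ≈ 0.955000
step 2 [2y] bond c/1=1/40: DF=(381871/400000 − 1/40·(0.955000))/(1+1/40) = 9081/10000 ≈ 0.908100
step 3 [3y] zero: DF = P = 353/400 ≈ 0.882500
step 4 [4y] zero: DF = P = 542/625 ≈ 0.867200
step 5 [5y] swap r/1=743/22321: DF=(1 − 743/22321·(0.955000+0.908100+0.882500+0.867200))/(1+743/22321) = 4257/5000 ≈ 0.851400
step 6 [6y] bond c/1=9/400: DF=(372613/400000 − 9/400·(0.955000+0.908100+0.882500+0.867200+0.851400))/(1+9/400) = 508/625 ≈ 0.812800
step 7 [7y] swap r/1=2301/60469: DF=(1 − 2301/60469·(0.955000+0.908100+0.882500+0.867200+0.851400+0.812800))/(1+2301/60469) = 7699/10000 ≈ 0.769900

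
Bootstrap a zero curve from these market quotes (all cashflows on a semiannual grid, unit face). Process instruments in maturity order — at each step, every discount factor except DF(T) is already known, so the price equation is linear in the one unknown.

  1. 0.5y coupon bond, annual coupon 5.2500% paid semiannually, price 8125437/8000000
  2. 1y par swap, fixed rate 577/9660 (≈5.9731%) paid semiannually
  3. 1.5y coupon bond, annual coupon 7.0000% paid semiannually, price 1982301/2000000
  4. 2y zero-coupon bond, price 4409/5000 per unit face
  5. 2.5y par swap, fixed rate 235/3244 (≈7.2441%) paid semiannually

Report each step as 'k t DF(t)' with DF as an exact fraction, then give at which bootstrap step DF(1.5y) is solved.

1 1/2 9897/10000
2 1 9423/10000
3 3/2 8923/10000
4 2 4409/5000
5 5/2 1671/2000
DF(1.5y) is solved at step 3

step 1 [0.5y] bond c/2=21/800: DF=(8125437/8000000 − 21/800·(0))/(1+21/800) = 9897/10000 ≈ 0.989700
step 2 [1y] swap r/2=577/19320: DF=(1 − 577/19320·(0.989700))/(1+577/19320) = 9423/10000 ≈ 0.942300
step 3 [1.5y] bond c/2=7/200: DF=(1982301/2000000 − 7/200·(0.989700+0.942300))/(1+7/200) = 8923/10000 ≈ 0.892300
step 4 [2y] zero: DF = P = 4409/5000 ≈ 0.881800
step 5 [2.5y] swap r/2=235/6488: DF=(1 − 235/6488·(0.989700+0.942300+0.892300+0.881800))/(1+235/6488) = 1671/2000 ≈ 0.835500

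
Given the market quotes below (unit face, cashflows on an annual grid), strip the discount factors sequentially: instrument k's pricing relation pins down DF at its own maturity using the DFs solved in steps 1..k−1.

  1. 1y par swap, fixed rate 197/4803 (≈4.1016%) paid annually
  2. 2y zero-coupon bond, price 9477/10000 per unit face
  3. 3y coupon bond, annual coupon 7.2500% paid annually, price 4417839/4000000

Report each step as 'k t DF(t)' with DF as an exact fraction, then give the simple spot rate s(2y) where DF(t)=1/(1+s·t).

step 1 [1y] swap r/1=197/4803: DF=(1 − 197/4803·(0))/(1+197/4803) = 4803/5000 ≈ 0.960600
step 2 [2y] zero: DF = P = 9477/10000 ≈ 0.947700
step 3 [3y] bond c/1=29/400: DF=(4417839/4000000 − 29/400·(0.960600+0.947700))/(1+29/400) = 563/625 ≈ 0.900800

1 1 4803/5000
2 2 9477/10000
3 3 563/625
s(2y) = (1/(9477/10000) − 1)/(2) = 523/18954 ≈ 2.7593%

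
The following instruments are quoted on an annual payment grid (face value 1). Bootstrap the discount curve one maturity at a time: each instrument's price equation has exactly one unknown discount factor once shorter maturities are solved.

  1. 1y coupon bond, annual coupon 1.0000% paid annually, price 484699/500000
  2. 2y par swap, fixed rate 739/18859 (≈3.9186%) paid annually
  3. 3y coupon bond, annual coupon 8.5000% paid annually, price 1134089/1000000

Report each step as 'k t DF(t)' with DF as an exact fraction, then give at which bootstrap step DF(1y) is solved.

step 1 [1y] bond c/1=1/100: DF=(484699/500000 − 1/100·(0))/(1+1/100) = 4799/5000 ≈ 0.959800
step 2 [2y] swap r/1=739/18859: DF=(1 − 739/18859·(0.959800))/(1+739/18859) = 9261/10000 ≈ 0.926100
step 3 [3y] bond c/1=17/200: DF=(1134089/1000000 − 17/200·(0.959800+0.926100))/(1+17/200) = 359/400 ≈ 0.897500

1 1 4799/5000
2 2 9261/10000
3 3 359/400
DF(1y) is solved at step 1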